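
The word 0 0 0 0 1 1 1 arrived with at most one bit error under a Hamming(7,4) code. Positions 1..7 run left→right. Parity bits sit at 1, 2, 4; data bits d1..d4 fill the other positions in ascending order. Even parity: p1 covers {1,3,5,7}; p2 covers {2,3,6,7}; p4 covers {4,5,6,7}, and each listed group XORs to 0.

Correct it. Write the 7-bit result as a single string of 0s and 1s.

s1 (pos 1,3,5,7): 0⊕0⊕1⊕1 = 0
s2 (pos 2,3,6,7): 0⊕0⊕1⊕1 = 0
s4 (pos 4,5,6,7): 0⊕1⊕1⊕1 = 1
Syndrome s4…s1 = 100 → error at position 4.
Flip position 4: 0000111 → 0001111

0001111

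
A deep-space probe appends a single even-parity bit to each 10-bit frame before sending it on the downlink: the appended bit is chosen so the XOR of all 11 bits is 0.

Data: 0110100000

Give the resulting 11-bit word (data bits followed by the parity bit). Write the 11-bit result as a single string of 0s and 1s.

01101000001

XOR of the 10 data bits: 0⊕1⊕1⊕0⊕1⊕0⊕0⊕0⊕0⊕0 = 1
Parity bit = 1 (so all 11 bits XOR to 0).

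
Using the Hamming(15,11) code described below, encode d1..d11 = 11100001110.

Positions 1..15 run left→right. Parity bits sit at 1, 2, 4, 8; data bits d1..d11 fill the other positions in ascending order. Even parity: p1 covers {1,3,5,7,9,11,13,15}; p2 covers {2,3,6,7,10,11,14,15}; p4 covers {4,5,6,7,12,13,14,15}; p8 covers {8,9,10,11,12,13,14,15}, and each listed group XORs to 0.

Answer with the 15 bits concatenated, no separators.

Place data at non-parity positions: p1 p2 1 p4 1 1 0 p8 0 0 0 1 1 1 0
p1 (pos 1,3,5,7,9,11,13,15): XOR of data positions = 1⊕1⊕0⊕0⊕0⊕1⊕0 = 1
p2 (pos 2,3,6,7,10,11,14,15): XOR of data positions = 1⊕1⊕0⊕0⊕0⊕1⊕0 = 1
p4 (pos 4,5,6,7,12,13,14,15): XOR of data positions = 1⊕1⊕0⊕1⊕1⊕1⊕0 = 1
p8 (pos 8,9,10,11,12,13,14,15): XOR of data positions = 0⊕0⊕0⊕1⊕1⊕1⊕0 = 1
Codeword: 111111010001110

111111010001110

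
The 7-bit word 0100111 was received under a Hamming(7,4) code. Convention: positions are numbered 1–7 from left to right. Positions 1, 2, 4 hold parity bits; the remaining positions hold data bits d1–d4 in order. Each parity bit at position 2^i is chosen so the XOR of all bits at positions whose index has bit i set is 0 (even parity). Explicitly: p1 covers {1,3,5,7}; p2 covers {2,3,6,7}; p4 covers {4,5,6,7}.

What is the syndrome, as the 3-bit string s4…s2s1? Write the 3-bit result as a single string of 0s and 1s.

s1 (pos 1,3,5,7): 0⊕0⊕1⊕1 = 0
s2 (pos 2,3,6,7): 1⊕0⊕1⊕1 = 1
s4 (pos 4,5,6,7): 0⊕1⊕1⊕1 = 1
Syndrome s4…s1 = 110 → error at position 6.

110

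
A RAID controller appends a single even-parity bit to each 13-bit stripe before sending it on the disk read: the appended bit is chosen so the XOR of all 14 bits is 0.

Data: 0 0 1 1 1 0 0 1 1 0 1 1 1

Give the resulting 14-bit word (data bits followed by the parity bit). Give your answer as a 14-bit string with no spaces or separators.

00111001101110

XOR of the 13 data bits: 0⊕0⊕1⊕1⊕1⊕0⊕0⊕1⊕1⊕0⊕1⊕1⊕1 = 0
Parity bit = 0 (so all 14 bits XOR to 0).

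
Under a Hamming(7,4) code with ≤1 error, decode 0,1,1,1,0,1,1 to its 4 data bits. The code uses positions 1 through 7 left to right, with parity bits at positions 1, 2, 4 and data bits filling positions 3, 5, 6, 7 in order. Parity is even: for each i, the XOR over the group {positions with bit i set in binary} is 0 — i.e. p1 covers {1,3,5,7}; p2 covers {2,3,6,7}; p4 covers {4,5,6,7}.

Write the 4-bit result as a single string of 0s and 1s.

s1 (pos 1,3,5,7): 0⊕1⊕0⊕1 = 0
s2 (pos 2,3,6,7): 1⊕1⊕1⊕1 = 0
s4 (pos 4,5,6,7): 1⊕0⊕1⊕1 = 1
Syndrome s4…s1 = 100 → error at position 4.
Flip position 4: 0111011 → 0110011
Read data bits from positions 3,5,6,7: 1011

1011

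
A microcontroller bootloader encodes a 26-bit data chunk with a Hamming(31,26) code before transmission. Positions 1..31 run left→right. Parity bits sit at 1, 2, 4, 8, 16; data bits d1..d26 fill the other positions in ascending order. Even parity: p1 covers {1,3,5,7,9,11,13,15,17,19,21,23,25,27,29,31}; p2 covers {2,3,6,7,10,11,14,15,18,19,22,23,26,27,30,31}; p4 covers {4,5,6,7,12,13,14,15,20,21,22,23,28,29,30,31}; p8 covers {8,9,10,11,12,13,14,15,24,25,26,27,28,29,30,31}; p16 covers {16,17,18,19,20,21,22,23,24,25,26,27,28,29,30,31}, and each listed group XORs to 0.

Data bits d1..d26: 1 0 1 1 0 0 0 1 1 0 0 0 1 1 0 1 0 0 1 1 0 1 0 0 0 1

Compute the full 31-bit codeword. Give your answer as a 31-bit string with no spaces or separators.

Place data at non-parity positions: p1 p2 1 p4 0 1 1 p8 0 0 0 1 1 0 0 p16 0 1 1 0 1 0 0 1 1 0 1 0 0 0 1
p1 (pos 1,3,5,7,9,11,13,15,17,19,21,23,25,27,29,31): XOR of data positions = 1⊕0⊕1⊕0⊕0⊕1⊕0⊕0⊕1⊕1⊕0⊕1⊕1⊕0⊕1 = 0
p2 (pos 2,3,6,7,10,11,14,15,18,19,22,23,26,27,30,31): XOR of data positions = 1⊕1⊕1⊕0⊕0⊕0⊕0⊕1⊕1⊕0⊕0⊕0⊕1⊕0⊕1 = 1
p4 (pos 4,5,6,7,12,13,14,15,20,21,22,23,28,29,30,31): XOR of data positions = 0⊕1⊕1⊕1⊕1⊕0⊕0⊕0⊕1⊕0⊕0⊕0⊕0⊕0⊕1 = 0
p8 (pos 8,9,10,11,12,13,14,15,24,25,26,27,28,29,30,31): XOR of data positions = 0⊕0⊕0⊕1⊕1⊕0⊕0⊕1⊕1⊕0⊕1⊕0⊕0⊕0⊕1 = 0
p16 (pos 16,17,18,19,20,21,22,23,24,25,26,27,28,29,30,31): XOR of data positions = 0⊕1⊕1⊕0⊕1⊕0⊕0⊕1⊕1⊕0⊕1⊕0⊕0⊕0⊕1 = 1
Codeword: 0110011000011001011010011010001

0110011000011001011010011010001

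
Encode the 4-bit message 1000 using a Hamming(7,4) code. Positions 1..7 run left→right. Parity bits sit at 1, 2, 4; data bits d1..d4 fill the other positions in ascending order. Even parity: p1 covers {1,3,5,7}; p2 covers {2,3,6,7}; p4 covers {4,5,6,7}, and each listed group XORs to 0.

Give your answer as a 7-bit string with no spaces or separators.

Place data at non-parity positions: p1 p2 1 p4 0 0 0
p1 (pos 1,3,5,7): XOR of data positions = 1⊕0⊕0 = 1
p2 (pos 2,3,6,7): XOR of data positions = 1⊕0⊕0 = 1
p4 (pos 4,5,6,7): XOR of data positions = 0⊕0⊕0 = 0
Codeword: 1110000

1110000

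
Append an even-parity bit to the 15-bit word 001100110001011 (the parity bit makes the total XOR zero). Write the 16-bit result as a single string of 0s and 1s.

XOR of the 15 data bits: 0⊕0⊕1⊕1⊕0⊕0⊕1⊕1⊕0⊕0⊕0⊕1⊕0⊕1⊕1 = 1
Parity bit = 1 (so all 16 bits XOR to 0).

0011001100010111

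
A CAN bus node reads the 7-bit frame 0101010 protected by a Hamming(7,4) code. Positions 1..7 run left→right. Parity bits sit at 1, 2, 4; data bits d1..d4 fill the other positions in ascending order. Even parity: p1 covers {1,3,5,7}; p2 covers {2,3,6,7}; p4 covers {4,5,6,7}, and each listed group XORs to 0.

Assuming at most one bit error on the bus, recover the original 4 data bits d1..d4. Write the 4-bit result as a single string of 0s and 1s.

s1 (pos 1,3,5,7): 0⊕0⊕0⊕0 = 0
s2 (pos 2,3,6,7): 1⊕0⊕1⊕0 = 0
s4 (pos 4,5,6,7): 1⊕0⊕1⊕0 = 0
Syndrome s4…s1 = 000 → no error.
Read data bits from positions 3,5,6,7: 0010

0010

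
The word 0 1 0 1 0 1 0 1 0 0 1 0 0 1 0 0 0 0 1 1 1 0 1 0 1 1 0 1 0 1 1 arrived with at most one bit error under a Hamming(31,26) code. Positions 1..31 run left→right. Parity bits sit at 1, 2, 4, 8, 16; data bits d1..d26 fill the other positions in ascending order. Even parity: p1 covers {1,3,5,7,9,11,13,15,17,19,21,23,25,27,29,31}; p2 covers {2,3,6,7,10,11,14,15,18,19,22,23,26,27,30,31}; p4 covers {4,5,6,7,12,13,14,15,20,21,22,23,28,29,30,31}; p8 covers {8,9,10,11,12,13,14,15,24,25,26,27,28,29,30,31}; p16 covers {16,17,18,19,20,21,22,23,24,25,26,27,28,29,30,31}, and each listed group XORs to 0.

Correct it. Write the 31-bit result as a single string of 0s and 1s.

s1 (pos 1,3,5,7,9,11,13,15,17,19,21,23,25,27,29,31): 0⊕0⊕0⊕0⊕0⊕1⊕0⊕0⊕0⊕1⊕1⊕1⊕1⊕0⊕0⊕1 = 0
s2 (pos 2,3,6,7,10,11,14,15,18,19,22,23,26,27,30,31): 1⊕0⊕1⊕0⊕0⊕1⊕1⊕0⊕0⊕1⊕0⊕1⊕1⊕0⊕1⊕1 = 1
s4 (pos 4,5,6,7,12,13,14,15,20,21,22,23,28,29,30,31): 1⊕0⊕1⊕0⊕0⊕0⊕1⊕0⊕1⊕1⊕0⊕1⊕1⊕0⊕1⊕1 = 1
s8 (pos 8,9,10,11,12,13,14,15,24,25,26,27,28,29,30,31): 1⊕0⊕0⊕1⊕0⊕0⊕1⊕0⊕0⊕1⊕1⊕0⊕1⊕0⊕1⊕1 = 0
s16 (pos 16,17,18,19,20,21,22,23,24,25,26,27,28,29,30,31): 0⊕0⊕0⊕1⊕1⊕1⊕0⊕1⊕0⊕1⊕1⊕0⊕1⊕0⊕1⊕1 = 1
Syndrome s16…s1 = 10110 → error at position 22.
Flip position 22: 0101010100100100001110101101011 → 0101010100100100001111101101011

0101010100100100001111101101011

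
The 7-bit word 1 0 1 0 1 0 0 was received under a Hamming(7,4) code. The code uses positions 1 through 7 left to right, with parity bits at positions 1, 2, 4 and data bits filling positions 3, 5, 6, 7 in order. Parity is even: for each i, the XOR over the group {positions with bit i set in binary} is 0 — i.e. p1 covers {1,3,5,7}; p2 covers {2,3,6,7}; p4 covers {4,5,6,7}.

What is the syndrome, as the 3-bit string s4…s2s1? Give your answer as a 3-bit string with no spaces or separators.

s1 (pos 1,3,5,7): 1⊕1⊕1⊕0 = 1
s2 (pos 2,3,6,7): 0⊕1⊕0⊕0 = 1
s4 (pos 4,5,6,7): 0⊕1⊕0⊕0 = 1
Syndrome s4…s1 = 111 → error at position 7.

111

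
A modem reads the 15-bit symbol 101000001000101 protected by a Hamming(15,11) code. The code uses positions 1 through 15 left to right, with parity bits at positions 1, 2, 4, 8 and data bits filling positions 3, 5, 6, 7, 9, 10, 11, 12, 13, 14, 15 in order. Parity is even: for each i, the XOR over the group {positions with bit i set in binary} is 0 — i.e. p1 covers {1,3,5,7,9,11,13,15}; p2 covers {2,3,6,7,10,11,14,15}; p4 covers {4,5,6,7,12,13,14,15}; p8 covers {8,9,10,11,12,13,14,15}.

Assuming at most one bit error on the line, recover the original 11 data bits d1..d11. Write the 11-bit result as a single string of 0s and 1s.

10000000101

s1 (pos 1,3,5,7,9,11,13,15): 1⊕1⊕0⊕0⊕1⊕0⊕1⊕1 = 1
s2 (pos 2,3,6,7,10,11,14,15): 0⊕1⊕0⊕0⊕0⊕0⊕0⊕1 = 0
s4 (pos 4,5,6,7,12,13,14,15): 0⊕0⊕0⊕0⊕0⊕1⊕0⊕1 = 0
s8 (pos 8,9,10,11,12,13,14,15): 0⊕1⊕0⊕0⊕0⊕1⊕0⊕1 = 1
Syndrome s8…s1 = 1001 → error at position 9.
Flip position 9: 101000001000101 → 101000000000101
Read data bits from positions 3,5,6,7,9,10,11,12,13,14,15: 10000000101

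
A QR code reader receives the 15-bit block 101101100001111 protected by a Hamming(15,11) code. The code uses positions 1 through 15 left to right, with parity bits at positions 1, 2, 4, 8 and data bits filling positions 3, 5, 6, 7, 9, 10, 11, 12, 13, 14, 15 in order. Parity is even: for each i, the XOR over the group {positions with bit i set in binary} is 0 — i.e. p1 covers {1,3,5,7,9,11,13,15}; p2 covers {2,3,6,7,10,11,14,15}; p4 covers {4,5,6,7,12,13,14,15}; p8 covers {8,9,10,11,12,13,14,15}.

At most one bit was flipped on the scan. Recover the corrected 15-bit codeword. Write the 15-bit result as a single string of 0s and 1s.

101101000001111

s1 (pos 1,3,5,7,9,11,13,15): 1⊕1⊕0⊕1⊕0⊕0⊕1⊕1 = 1
s2 (pos 2,3,6,7,10,11,14,15): 0⊕1⊕1⊕1⊕0⊕0⊕1⊕1 = 1
s4 (pos 4,5,6,7,12,13,14,15): 1⊕0⊕1⊕1⊕1⊕1⊕1⊕1 = 1
s8 (pos 8,9,10,11,12,13,14,15): 0⊕0⊕0⊕0⊕1⊕1⊕1⊕1 = 0
Syndrome s8…s1 = 0111 → error at position 7.
Flip position 7: 101101100001111 → 101101000001111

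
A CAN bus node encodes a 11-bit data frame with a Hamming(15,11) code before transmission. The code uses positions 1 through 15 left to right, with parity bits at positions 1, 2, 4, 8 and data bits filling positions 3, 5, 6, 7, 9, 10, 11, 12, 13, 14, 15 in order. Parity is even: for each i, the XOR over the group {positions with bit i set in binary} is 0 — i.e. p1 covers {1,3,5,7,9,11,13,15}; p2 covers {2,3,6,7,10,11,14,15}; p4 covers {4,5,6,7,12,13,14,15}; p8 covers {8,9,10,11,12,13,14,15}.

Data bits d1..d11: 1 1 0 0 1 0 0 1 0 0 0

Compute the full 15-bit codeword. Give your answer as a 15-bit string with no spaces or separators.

Place data at non-parity positions: p1 p2 1 p4 1 0 0 p8 1 0 0 1 0 0 0
p1 (pos 1,3,5,7,9,11,13,15): XOR of data positions = 1⊕1⊕0⊕1⊕0⊕0⊕0 = 1
p2 (pos 2,3,6,7,10,11,14,15): XOR of data positions = 1⊕0⊕0⊕0⊕0⊕0⊕0 = 1
p4 (pos 4,5,6,7,12,13,14,15): XOR of data positions = 1⊕0⊕0⊕1⊕0⊕0⊕0 = 0
p8 (pos 8,9,10,11,12,13,14,15): XOR of data positions = 1⊕0⊕0⊕1⊕0⊕0⊕0 = 0
Codeword: 111010001001000

111010001001000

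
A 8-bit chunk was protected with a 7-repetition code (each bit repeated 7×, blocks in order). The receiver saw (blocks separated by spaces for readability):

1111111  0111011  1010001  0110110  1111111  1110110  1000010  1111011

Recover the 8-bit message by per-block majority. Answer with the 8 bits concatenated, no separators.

Block 1 (1111111): 7 ones → 1
Block 2 (0111011): 5 ones → 1
Block 3 (1010001): 3 ones → 0
Block 4 (0110110): 4 ones → 1
Block 5 (1111111): 7 ones → 1
Block 6 (1110110): 5 ones → 1
Block 7 (1000010): 2 ones → 0
Block 8 (1111011): 6 ones → 1

11011101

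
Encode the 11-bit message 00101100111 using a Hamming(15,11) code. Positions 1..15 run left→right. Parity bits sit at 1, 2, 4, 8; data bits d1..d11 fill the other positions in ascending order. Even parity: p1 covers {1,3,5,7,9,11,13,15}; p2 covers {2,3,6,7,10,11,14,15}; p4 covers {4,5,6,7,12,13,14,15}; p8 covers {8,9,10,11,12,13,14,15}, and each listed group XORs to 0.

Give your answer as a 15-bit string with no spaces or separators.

100001011100111

Place data at non-parity positions: p1 p2 0 p4 0 1 0 p8 1 1 0 0 1 1 1
p1 (pos 1,3,5,7,9,11,13,15): XOR of data positions = 0⊕0⊕0⊕1⊕0⊕1⊕1 = 1
p2 (pos 2,3,6,7,10,11,14,15): XOR of data positions = 0⊕1⊕0⊕1⊕0⊕1⊕1 = 0
p4 (pos 4,5,6,7,12,13,14,15): XOR of data positions = 0⊕1⊕0⊕0⊕1⊕1⊕1 = 0
p8 (pos 8,9,10,11,12,13,14,15): XOR of data positions = 1⊕1⊕0⊕0⊕1⊕1⊕1 = 1
Codeword: 100001011100111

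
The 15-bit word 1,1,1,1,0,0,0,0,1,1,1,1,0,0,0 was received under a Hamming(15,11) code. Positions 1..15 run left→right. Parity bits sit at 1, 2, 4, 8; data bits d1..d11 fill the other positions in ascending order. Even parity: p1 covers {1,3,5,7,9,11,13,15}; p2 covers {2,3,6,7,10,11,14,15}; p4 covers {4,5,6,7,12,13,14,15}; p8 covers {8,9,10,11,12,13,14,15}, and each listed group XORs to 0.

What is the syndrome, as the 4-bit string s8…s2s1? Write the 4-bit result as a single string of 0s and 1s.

0000

s1 (pos 1,3,5,7,9,11,13,15): 1⊕1⊕0⊕0⊕1⊕1⊕0⊕0 = 0
s2 (pos 2,3,6,7,10,11,14,15): 1⊕1⊕0⊕0⊕1⊕1⊕0⊕0 = 0
s4 (pos 4,5,6,7,12,13,14,15): 1⊕0⊕0⊕0⊕1⊕0⊕0⊕0 = 0
s8 (pos 8,9,10,11,12,13,14,15): 0⊕1⊕1⊕1⊕1⊕0⊕0⊕0 = 0
Syndrome s8…s1 = 0000 → no error.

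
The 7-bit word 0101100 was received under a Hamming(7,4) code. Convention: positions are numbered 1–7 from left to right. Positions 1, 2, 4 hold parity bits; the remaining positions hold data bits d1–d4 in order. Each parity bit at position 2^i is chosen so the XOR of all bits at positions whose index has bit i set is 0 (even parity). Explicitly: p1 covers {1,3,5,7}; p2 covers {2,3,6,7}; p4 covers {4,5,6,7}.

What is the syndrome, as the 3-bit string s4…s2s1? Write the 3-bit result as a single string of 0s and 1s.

s1 (pos 1,3,5,7): 0⊕0⊕1⊕0 = 1
s2 (pos 2,3,6,7): 1⊕0⊕0⊕0 = 1
s4 (pos 4,5,6,7): 1⊕1⊕0⊕0 = 0
Syndrome s4…s1 = 011 → error at position 3.

011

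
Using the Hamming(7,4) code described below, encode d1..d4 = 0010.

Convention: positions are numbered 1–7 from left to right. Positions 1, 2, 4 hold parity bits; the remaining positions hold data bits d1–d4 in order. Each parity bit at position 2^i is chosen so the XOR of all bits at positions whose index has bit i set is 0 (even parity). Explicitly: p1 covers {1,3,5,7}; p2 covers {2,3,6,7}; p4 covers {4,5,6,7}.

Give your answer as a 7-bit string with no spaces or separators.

Place data at non-parity positions: p1 p2 0 p4 0 1 0
p1 (pos 1,3,5,7): XOR of data positions = 0⊕0⊕0 = 0
p2 (pos 2,3,6,7): XOR of data positions = 0⊕1⊕0 = 1
p4 (pos 4,5,6,7): XOR of data positions = 0⊕1⊕0 = 1
Codeword: 0101010

0101010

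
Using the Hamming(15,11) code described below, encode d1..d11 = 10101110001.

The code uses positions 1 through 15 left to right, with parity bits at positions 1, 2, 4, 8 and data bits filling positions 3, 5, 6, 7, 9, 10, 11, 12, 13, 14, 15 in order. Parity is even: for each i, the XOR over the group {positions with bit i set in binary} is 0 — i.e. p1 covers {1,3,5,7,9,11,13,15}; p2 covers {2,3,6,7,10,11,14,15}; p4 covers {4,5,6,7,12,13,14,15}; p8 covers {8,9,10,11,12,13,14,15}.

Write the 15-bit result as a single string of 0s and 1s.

Place data at non-parity positions: p1 p2 1 p4 0 1 0 p8 1 1 1 0 0 0 1
p1 (pos 1,3,5,7,9,11,13,15): XOR of data positions = 1⊕0⊕0⊕1⊕1⊕0⊕1 = 0
p2 (pos 2,3,6,7,10,11,14,15): XOR of data positions = 1⊕1⊕0⊕1⊕1⊕0⊕1 = 1
p4 (pos 4,5,6,7,12,13,14,15): XOR of data positions = 0⊕1⊕0⊕0⊕0⊕0⊕1 = 0
p8 (pos 8,9,10,11,12,13,14,15): XOR of data positions = 1⊕1⊕1⊕0⊕0⊕0⊕1 = 0
Codeword: 011001001110001

011001001110001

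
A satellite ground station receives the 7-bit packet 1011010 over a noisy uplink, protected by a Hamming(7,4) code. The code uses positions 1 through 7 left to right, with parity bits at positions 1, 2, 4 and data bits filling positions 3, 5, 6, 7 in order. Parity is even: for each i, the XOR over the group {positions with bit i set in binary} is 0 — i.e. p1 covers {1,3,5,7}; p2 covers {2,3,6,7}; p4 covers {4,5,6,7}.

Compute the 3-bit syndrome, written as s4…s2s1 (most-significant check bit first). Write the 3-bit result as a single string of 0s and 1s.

s1 (pos 1,3,5,7): 1⊕1⊕0⊕0 = 0
s2 (pos 2,3,6,7): 0⊕1⊕1⊕0 = 0
s4 (pos 4,5,6,7): 1⊕0⊕1⊕0 = 0
Syndrome s4…s1 = 000 → no error.

000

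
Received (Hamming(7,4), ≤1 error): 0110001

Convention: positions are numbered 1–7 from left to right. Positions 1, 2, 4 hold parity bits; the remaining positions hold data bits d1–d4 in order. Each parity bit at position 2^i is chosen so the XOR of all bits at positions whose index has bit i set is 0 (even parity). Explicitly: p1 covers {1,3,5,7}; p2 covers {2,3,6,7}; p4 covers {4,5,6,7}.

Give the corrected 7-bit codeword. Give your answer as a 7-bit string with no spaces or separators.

s1 (pos 1,3,5,7): 0⊕1⊕0⊕1 = 0
s2 (pos 2,3,6,7): 1⊕1⊕0⊕1 = 1
s4 (pos 4,5,6,7): 0⊕0⊕0⊕1 = 1
Syndrome s4…s1 = 110 → error at position 6.
Flip position 6: 0110001 → 0110011

0110011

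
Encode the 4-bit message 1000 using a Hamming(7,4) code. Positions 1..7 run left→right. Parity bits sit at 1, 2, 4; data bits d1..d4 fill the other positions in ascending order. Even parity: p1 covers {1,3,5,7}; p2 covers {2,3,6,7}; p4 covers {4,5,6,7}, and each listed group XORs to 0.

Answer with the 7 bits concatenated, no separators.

Place data at non-parity positions: p1 p2 1 p4 0 0 0
p1 (pos 1,3,5,7): XOR of data positions = 1⊕0⊕0 = 1
p2 (pos 2,3,6,7): XOR of data positions = 1⊕0⊕0 = 1
p4 (pos 4,5,6,7): XOR of data positions = 0⊕0⊕0 = 0
Codeword: 1110000

1110000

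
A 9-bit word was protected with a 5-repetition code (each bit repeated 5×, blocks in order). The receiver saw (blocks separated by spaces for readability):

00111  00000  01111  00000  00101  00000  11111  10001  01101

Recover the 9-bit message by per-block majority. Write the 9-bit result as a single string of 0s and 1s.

101000101

Block 1 (00111): 3 ones → 1
Block 2 (00000): 0 ones → 0
Block 3 (01111): 4 ones → 1
Block 4 (00000): 0 ones → 0
Block 5 (00101): 2 ones → 0
Block 6 (00000): 0 ones → 0
Block 7 (11111): 5 ones → 1
Block 8 (10001): 2 ones → 0
Block 9 (01101): 3 ones → 1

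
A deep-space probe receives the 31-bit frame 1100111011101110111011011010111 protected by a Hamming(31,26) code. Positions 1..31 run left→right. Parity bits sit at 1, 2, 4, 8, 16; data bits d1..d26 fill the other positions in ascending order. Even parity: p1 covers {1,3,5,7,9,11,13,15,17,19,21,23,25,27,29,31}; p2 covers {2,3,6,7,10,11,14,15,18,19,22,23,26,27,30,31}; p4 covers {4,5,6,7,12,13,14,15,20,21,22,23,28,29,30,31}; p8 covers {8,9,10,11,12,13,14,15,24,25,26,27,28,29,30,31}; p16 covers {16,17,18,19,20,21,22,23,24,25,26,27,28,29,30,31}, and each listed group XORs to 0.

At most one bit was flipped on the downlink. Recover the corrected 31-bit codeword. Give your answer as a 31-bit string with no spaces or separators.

1100111011101110111010011010111

s1 (pos 1,3,5,7,9,11,13,15,17,19,21,23,25,27,29,31): 1⊕0⊕1⊕1⊕1⊕1⊕1⊕1⊕1⊕1⊕1⊕0⊕1⊕1⊕1⊕1 = 0
s2 (pos 2,3,6,7,10,11,14,15,18,19,22,23,26,27,30,31): 1⊕0⊕1⊕1⊕1⊕1⊕1⊕1⊕1⊕1⊕1⊕0⊕0⊕1⊕1⊕1 = 1
s4 (pos 4,5,6,7,12,13,14,15,20,21,22,23,28,29,30,31): 0⊕1⊕1⊕1⊕0⊕1⊕1⊕1⊕0⊕1⊕1⊕0⊕0⊕1⊕1⊕1 = 1
s8 (pos 8,9,10,11,12,13,14,15,24,25,26,27,28,29,30,31): 0⊕1⊕1⊕1⊕0⊕1⊕1⊕1⊕1⊕1⊕0⊕1⊕0⊕1⊕1⊕1 = 0
s16 (pos 16,17,18,19,20,21,22,23,24,25,26,27,28,29,30,31): 0⊕1⊕1⊕1⊕0⊕1⊕1⊕0⊕1⊕1⊕0⊕1⊕0⊕1⊕1⊕1 = 1
Syndrome s16…s1 = 10110 → error at position 22.
Flip position 22: 1100111011101110111011011010111 → 1100111011101110111010011010111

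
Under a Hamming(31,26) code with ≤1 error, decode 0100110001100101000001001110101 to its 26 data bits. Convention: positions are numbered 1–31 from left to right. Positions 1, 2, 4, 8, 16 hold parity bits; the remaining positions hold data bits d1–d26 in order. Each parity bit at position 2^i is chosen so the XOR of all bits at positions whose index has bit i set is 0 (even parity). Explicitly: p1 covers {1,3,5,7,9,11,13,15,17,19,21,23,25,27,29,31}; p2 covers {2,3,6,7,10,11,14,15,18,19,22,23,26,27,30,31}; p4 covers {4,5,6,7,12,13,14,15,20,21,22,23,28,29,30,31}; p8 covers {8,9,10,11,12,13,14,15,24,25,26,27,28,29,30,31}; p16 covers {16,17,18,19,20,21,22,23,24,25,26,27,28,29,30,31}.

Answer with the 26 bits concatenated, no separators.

s1 (pos 1,3,5,7,9,11,13,15,17,19,21,23,25,27,29,31): 0⊕0⊕1⊕0⊕0⊕1⊕0⊕0⊕0⊕0⊕0⊕0⊕1⊕1⊕1⊕1 = 0
s2 (pos 2,3,6,7,10,11,14,15,18,19,22,23,26,27,30,31): 1⊕0⊕1⊕0⊕1⊕1⊕1⊕0⊕0⊕0⊕1⊕0⊕1⊕1⊕0⊕1 = 1
s4 (pos 4,5,6,7,12,13,14,15,20,21,22,23,28,29,30,31): 0⊕1⊕1⊕0⊕0⊕0⊕1⊕0⊕0⊕0⊕1⊕0⊕0⊕1⊕0⊕1 = 0
s8 (pos 8,9,10,11,12,13,14,15,24,25,26,27,28,29,30,31): 0⊕0⊕1⊕1⊕0⊕0⊕1⊕0⊕0⊕1⊕1⊕1⊕0⊕1⊕0⊕1 = 0
s16 (pos 16,17,18,19,20,21,22,23,24,25,26,27,28,29,30,31): 1⊕0⊕0⊕0⊕0⊕0⊕1⊕0⊕0⊕1⊕1⊕1⊕0⊕1⊕0⊕1 = 1
Syndrome s16…s1 = 10010 → error at position 18.
Flip position 18: 0100110001100101000001001110101 → 0100110001100101010001001110101
Read data bits from positions 3,5,6,7,9,10,11,12,13,14,15,17,18,19,20,21,22,23,24,25,26,27,28,29,30,31: 01100110010010001001110101

01100110010010001001110101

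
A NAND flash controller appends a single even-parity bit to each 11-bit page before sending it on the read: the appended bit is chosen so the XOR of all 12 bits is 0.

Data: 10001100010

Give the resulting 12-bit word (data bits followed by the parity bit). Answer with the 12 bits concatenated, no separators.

100011000100

XOR of the 11 data bits: 1⊕0⊕0⊕0⊕1⊕1⊕0⊕0⊕0⊕1⊕0 = 0
Parity bit = 0 (so all 12 bits XOR to 0).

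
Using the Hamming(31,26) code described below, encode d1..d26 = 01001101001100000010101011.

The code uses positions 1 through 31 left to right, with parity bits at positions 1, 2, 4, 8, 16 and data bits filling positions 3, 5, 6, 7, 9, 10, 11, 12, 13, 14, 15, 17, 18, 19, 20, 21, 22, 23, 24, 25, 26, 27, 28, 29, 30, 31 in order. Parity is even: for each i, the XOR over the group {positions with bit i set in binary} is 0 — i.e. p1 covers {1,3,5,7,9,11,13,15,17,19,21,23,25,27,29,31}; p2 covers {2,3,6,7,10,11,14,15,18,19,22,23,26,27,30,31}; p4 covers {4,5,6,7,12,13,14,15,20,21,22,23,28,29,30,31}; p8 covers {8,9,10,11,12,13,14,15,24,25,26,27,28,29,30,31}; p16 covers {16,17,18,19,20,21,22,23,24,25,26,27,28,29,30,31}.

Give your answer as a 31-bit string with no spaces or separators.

Place data at non-parity positions: p1 p2 0 p4 1 0 0 p8 1 1 0 1 0 0 1 p16 1 0 0 0 0 0 0 1 0 1 0 1 0 1 1
p1 (pos 1,3,5,7,9,11,13,15,17,19,21,23,25,27,29,31): XOR of data positions = 0⊕1⊕0⊕1⊕0⊕0⊕1⊕1⊕0⊕0⊕0⊕0⊕0⊕0⊕1 = 1
p2 (pos 2,3,6,7,10,11,14,15,18,19,22,23,26,27,30,31): XOR of data positions = 0⊕0⊕0⊕1⊕0⊕0⊕1⊕0⊕0⊕0⊕0⊕1⊕0⊕1⊕1 = 1
p4 (pos 4,5,6,7,12,13,14,15,20,21,22,23,28,29,30,31): XOR of data positions = 1⊕0⊕0⊕1⊕0⊕0⊕1⊕0⊕0⊕0⊕0⊕1⊕0⊕1⊕1 = 0
p8 (pos 8,9,10,11,12,13,14,15,24,25,26,27,28,29,30,31): XOR of data positions = 1⊕1⊕0⊕1⊕0⊕0⊕1⊕1⊕0⊕1⊕0⊕1⊕0⊕1⊕1 = 1
p16 (pos 16,17,18,19,20,21,22,23,24,25,26,27,28,29,30,31): XOR of data positions = 1⊕0⊕0⊕0⊕0⊕0⊕0⊕1⊕0⊕1⊕0⊕1⊕0⊕1⊕1 = 0
Codeword: 1100100111010010100000010101011

1100100111010010100000010101011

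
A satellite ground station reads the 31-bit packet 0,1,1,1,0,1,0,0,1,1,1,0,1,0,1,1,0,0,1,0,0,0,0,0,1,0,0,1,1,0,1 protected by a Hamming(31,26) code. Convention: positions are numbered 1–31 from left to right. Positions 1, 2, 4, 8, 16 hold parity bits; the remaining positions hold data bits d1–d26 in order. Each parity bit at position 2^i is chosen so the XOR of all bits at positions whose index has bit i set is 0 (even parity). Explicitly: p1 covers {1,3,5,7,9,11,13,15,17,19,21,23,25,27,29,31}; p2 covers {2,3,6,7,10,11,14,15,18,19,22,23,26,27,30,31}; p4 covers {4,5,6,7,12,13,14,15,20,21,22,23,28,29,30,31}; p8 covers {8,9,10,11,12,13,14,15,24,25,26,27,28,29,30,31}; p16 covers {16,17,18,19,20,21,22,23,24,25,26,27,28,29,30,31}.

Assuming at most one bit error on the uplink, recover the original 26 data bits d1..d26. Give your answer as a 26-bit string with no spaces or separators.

s1 (pos 1,3,5,7,9,11,13,15,17,19,21,23,25,27,29,31): 0⊕1⊕0⊕0⊕1⊕1⊕1⊕1⊕0⊕1⊕0⊕0⊕1⊕0⊕1⊕1 = 1
s2 (pos 2,3,6,7,10,11,14,15,18,19,22,23,26,27,30,31): 1⊕1⊕1⊕0⊕1⊕1⊕0⊕1⊕0⊕1⊕0⊕0⊕0⊕0⊕0⊕1 = 0
s4 (pos 4,5,6,7,12,13,14,15,20,21,22,23,28,29,30,31): 1⊕0⊕1⊕0⊕0⊕1⊕0⊕1⊕0⊕0⊕0⊕0⊕1⊕1⊕0⊕1 = 1
s8 (pos 8,9,10,11,12,13,14,15,24,25,26,27,28,29,30,31): 0⊕1⊕1⊕1⊕0⊕1⊕0⊕1⊕0⊕1⊕0⊕0⊕1⊕1⊕0⊕1 = 1
s16 (pos 16,17,18,19,20,21,22,23,24,25,26,27,28,29,30,31): 1⊕0⊕0⊕1⊕0⊕0⊕0⊕0⊕0⊕1⊕0⊕0⊕1⊕1⊕0⊕1 = 0
Syndrome s16…s1 = 01101 → error at position 13.
Flip position 13: 0111010011101011001000001001101 → 0111010011100011001000001001101
Read data bits from positions 3,5,6,7,9,10,11,12,13,14,15,17,18,19,20,21,22,23,24,25,26,27,28,29,30,31: 10101110001001000001001101

10101110001001000001001101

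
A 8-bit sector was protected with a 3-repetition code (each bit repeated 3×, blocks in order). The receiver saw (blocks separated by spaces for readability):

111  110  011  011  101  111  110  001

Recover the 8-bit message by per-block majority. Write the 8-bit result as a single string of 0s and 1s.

11111110

Block 1 (111): 3 ones → 1
Block 2 (110): 2 ones → 1
Block 3 (011): 2 ones → 1
Block 4 (011): 2 ones → 1
Block 5 (101): 2 ones → 1
Block 6 (111): 3 ones → 1
Block 7 (110): 2 ones → 1
Block 8 (001): 1 one → 0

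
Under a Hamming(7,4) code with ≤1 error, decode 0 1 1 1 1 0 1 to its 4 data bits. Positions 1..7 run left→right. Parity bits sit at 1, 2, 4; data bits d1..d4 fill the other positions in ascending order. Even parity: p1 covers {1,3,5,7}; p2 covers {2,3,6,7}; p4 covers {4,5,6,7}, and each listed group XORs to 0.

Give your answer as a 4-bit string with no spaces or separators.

1100

s1 (pos 1,3,5,7): 0⊕1⊕1⊕1 = 1
s2 (pos 2,3,6,7): 1⊕1⊕0⊕1 = 1
s4 (pos 4,5,6,7): 1⊕1⊕0⊕1 = 1
Syndrome s4…s1 = 111 → error at position 7.
Flip position 7: 0111101 → 0111100
Read data bits from positions 3,5,6,7: 1100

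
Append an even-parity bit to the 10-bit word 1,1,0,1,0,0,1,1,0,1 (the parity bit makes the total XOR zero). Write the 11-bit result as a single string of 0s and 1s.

11010011010

XOR of the 10 data bits: 1⊕1⊕0⊕1⊕0⊕0⊕1⊕1⊕0⊕1 = 0
Parity bit = 0 (so all 11 bits XOR to 0).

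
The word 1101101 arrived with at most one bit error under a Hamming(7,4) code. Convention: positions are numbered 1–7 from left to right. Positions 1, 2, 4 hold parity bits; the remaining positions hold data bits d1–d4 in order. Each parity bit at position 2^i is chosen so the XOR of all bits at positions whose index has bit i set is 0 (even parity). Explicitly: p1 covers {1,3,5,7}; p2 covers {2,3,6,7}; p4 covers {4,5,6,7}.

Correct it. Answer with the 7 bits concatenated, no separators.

s1 (pos 1,3,5,7): 1⊕0⊕1⊕1 = 1
s2 (pos 2,3,6,7): 1⊕0⊕0⊕1 = 0
s4 (pos 4,5,6,7): 1⊕1⊕0⊕1 = 1
Syndrome s4…s1 = 101 → error at position 5.
Flip position 5: 1101101 → 1101001

1101001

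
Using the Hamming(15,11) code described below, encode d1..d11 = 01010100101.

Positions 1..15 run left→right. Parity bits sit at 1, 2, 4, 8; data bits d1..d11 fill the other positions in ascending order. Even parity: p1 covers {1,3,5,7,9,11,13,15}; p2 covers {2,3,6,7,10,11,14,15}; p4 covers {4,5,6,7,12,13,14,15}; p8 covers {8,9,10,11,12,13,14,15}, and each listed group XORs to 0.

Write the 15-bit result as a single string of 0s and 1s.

Place data at non-parity positions: p1 p2 0 p4 1 0 1 p8 0 1 0 0 1 0 1
p1 (pos 1,3,5,7,9,11,13,15): XOR of data positions = 0⊕1⊕1⊕0⊕0⊕1⊕1 = 0
p2 (pos 2,3,6,7,10,11,14,15): XOR of data positions = 0⊕0⊕1⊕1⊕0⊕0⊕1 = 1
p4 (pos 4,5,6,7,12,13,14,15): XOR of data positions = 1⊕0⊕1⊕0⊕1⊕0⊕1 = 0
p8 (pos 8,9,10,11,12,13,14,15): XOR of data positions = 0⊕1⊕0⊕0⊕1⊕0⊕1 = 1
Codeword: 010010110100101

010010110100101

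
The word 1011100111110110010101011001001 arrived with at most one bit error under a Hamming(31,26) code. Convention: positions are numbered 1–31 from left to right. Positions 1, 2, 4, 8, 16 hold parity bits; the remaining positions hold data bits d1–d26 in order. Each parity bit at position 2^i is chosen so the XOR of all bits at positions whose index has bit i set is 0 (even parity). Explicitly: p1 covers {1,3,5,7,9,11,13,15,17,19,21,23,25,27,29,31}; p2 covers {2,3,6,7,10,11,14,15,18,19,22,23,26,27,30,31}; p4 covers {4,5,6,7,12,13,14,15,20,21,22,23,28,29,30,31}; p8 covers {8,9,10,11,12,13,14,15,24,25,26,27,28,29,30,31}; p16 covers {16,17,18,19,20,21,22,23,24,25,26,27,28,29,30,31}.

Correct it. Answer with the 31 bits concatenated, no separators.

s1 (pos 1,3,5,7,9,11,13,15,17,19,21,23,25,27,29,31): 1⊕1⊕1⊕0⊕1⊕1⊕0⊕1⊕0⊕0⊕0⊕0⊕1⊕0⊕0⊕1 = 0
s2 (pos 2,3,6,7,10,11,14,15,18,19,22,23,26,27,30,31): 0⊕1⊕0⊕0⊕1⊕1⊕1⊕1⊕1⊕0⊕1⊕0⊕0⊕0⊕0⊕1 = 0
s4 (pos 4,5,6,7,12,13,14,15,20,21,22,23,28,29,30,31): 1⊕1⊕0⊕0⊕1⊕0⊕1⊕1⊕1⊕0⊕1⊕0⊕1⊕0⊕0⊕1 = 1
s8 (pos 8,9,10,11,12,13,14,15,24,25,26,27,28,29,30,31): 1⊕1⊕1⊕1⊕1⊕0⊕1⊕1⊕1⊕1⊕0⊕0⊕1⊕0⊕0⊕1 = 1
s16 (pos 16,17,18,19,20,21,22,23,24,25,26,27,28,29,30,31): 0⊕0⊕1⊕0⊕1⊕0⊕1⊕0⊕1⊕1⊕0⊕0⊕1⊕0⊕0⊕1 = 1
Syndrome s16…s1 = 11100 → error at position 28.
Flip position 28: 1011100111110110010101011001001 → 1011100111110110010101011000001

1011100111110110010101011000001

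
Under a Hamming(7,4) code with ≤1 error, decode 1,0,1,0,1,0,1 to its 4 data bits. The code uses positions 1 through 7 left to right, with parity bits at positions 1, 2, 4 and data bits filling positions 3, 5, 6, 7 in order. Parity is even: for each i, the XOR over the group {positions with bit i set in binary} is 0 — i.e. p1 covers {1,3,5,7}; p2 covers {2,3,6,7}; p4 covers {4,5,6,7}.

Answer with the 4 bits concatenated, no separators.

s1 (pos 1,3,5,7): 1⊕1⊕1⊕1 = 0
s2 (pos 2,3,6,7): 0⊕1⊕0⊕1 = 0
s4 (pos 4,5,6,7): 0⊕1⊕0⊕1 = 0
Syndrome s4…s1 = 000 → no error.
Read data bits from positions 3,5,6,7: 1101

1101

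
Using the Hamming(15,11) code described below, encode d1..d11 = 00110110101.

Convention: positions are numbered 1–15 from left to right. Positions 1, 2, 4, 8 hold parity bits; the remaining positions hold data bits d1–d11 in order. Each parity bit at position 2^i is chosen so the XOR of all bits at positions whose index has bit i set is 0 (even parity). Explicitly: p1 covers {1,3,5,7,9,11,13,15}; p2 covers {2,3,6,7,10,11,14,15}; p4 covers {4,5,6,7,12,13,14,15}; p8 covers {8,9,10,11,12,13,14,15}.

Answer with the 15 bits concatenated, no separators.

Place data at non-parity positions: p1 p2 0 p4 0 1 1 p8 0 1 1 0 1 0 1
p1 (pos 1,3,5,7,9,11,13,15): XOR of data positions = 0⊕0⊕1⊕0⊕1⊕1⊕1 = 0
p2 (pos 2,3,6,7,10,11,14,15): XOR of data positions = 0⊕1⊕1⊕1⊕1⊕0⊕1 = 1
p4 (pos 4,5,6,7,12,13,14,15): XOR of data positions = 0⊕1⊕1⊕0⊕1⊕0⊕1 = 0
p8 (pos 8,9,10,11,12,13,14,15): XOR of data positions = 0⊕1⊕1⊕0⊕1⊕0⊕1 = 0
Codeword: 010001100110101

010001100110101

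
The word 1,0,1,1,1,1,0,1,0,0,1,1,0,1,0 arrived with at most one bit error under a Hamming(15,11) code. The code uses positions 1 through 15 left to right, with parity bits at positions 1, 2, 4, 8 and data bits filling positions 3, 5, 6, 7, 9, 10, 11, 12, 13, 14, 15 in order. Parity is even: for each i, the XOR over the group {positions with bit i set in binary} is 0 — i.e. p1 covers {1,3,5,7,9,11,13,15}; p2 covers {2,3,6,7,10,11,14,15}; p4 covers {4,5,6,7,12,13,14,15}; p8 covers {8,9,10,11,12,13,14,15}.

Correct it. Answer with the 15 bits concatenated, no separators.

s1 (pos 1,3,5,7,9,11,13,15): 1⊕1⊕1⊕0⊕0⊕1⊕0⊕0 = 0
s2 (pos 2,3,6,7,10,11,14,15): 0⊕1⊕1⊕0⊕0⊕1⊕1⊕0 = 0
s4 (pos 4,5,6,7,12,13,14,15): 1⊕1⊕1⊕0⊕1⊕0⊕1⊕0 = 1
s8 (pos 8,9,10,11,12,13,14,15): 1⊕0⊕0⊕1⊕1⊕0⊕1⊕0 = 0
Syndrome s8…s1 = 0100 → error at position 4.
Flip position 4: 101111010011010 → 101011010011010

101011010011010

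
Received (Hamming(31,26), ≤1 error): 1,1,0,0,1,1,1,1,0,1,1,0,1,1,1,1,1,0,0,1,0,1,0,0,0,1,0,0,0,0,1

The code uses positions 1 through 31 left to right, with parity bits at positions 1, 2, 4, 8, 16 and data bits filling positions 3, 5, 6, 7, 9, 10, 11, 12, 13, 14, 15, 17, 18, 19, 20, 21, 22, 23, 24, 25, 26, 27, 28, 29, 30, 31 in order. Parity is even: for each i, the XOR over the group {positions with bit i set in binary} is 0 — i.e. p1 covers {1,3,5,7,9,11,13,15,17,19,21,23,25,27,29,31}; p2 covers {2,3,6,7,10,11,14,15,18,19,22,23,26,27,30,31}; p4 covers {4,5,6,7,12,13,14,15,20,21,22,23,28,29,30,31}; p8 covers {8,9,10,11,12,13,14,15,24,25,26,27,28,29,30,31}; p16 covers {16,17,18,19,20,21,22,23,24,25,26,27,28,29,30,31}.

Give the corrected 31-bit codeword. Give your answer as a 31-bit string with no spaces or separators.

1101111101101111100101000100001

s1 (pos 1,3,5,7,9,11,13,15,17,19,21,23,25,27,29,31): 1⊕0⊕1⊕1⊕0⊕1⊕1⊕1⊕1⊕0⊕0⊕0⊕0⊕0⊕0⊕1 = 0
s2 (pos 2,3,6,7,10,11,14,15,18,19,22,23,26,27,30,31): 1⊕0⊕1⊕1⊕1⊕1⊕1⊕1⊕0⊕0⊕1⊕0⊕1⊕0⊕0⊕1 = 0
s4 (pos 4,5,6,7,12,13,14,15,20,21,22,23,28,29,30,31): 0⊕1⊕1⊕1⊕0⊕1⊕1⊕1⊕1⊕0⊕1⊕0⊕0⊕0⊕0⊕1 = 1
s8 (pos 8,9,10,11,12,13,14,15,24,25,26,27,28,29,30,31): 1⊕0⊕1⊕1⊕0⊕1⊕1⊕1⊕0⊕0⊕1⊕0⊕0⊕0⊕0⊕1 = 0
s16 (pos 16,17,18,19,20,21,22,23,24,25,26,27,28,29,30,31): 1⊕1⊕0⊕0⊕1⊕0⊕1⊕0⊕0⊕0⊕1⊕0⊕0⊕0⊕0⊕1 = 0
Syndrome s16…s1 = 00100 → error at position 4.
Flip position 4: 1100111101101111100101000100001 → 1101111101101111100101000100001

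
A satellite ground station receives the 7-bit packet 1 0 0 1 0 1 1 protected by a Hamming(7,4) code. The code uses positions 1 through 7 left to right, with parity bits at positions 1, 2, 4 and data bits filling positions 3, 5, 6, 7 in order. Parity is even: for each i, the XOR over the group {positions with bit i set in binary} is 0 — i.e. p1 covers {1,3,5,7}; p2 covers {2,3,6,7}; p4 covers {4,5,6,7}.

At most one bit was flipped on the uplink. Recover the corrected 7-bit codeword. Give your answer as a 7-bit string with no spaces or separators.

1000011

s1 (pos 1,3,5,7): 1⊕0⊕0⊕1 = 0
s2 (pos 2,3,6,7): 0⊕0⊕1⊕1 = 0
s4 (pos 4,5,6,7): 1⊕0⊕1⊕1 = 1
Syndrome s4…s1 = 100 → error at position 4.
Flip position 4: 1001011 → 1000011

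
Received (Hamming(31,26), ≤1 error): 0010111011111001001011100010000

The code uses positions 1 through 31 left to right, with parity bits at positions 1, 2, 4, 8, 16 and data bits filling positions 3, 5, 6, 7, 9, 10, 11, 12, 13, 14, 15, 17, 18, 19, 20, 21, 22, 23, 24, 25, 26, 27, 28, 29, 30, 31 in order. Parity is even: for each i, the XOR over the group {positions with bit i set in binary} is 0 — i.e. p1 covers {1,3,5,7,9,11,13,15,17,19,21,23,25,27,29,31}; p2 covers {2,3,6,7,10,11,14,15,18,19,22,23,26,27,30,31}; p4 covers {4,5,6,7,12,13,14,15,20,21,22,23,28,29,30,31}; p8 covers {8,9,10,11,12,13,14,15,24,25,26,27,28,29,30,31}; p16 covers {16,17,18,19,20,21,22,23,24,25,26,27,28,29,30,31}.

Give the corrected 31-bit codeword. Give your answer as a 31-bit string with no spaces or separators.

s1 (pos 1,3,5,7,9,11,13,15,17,19,21,23,25,27,29,31): 0⊕1⊕1⊕1⊕1⊕1⊕1⊕0⊕0⊕1⊕1⊕1⊕0⊕1⊕0⊕0 = 0
s2 (pos 2,3,6,7,10,11,14,15,18,19,22,23,26,27,30,31): 0⊕1⊕1⊕1⊕1⊕1⊕0⊕0⊕0⊕1⊕1⊕1⊕0⊕1⊕0⊕0 = 1
s4 (pos 4,5,6,7,12,13,14,15,20,21,22,23,28,29,30,31): 0⊕1⊕1⊕1⊕1⊕1⊕0⊕0⊕0⊕1⊕1⊕1⊕0⊕0⊕0⊕0 = 0
s8 (pos 8,9,10,11,12,13,14,15,24,25,26,27,28,29,30,31): 0⊕1⊕1⊕1⊕1⊕1⊕0⊕0⊕0⊕0⊕0⊕1⊕0⊕0⊕0⊕0 = 0
s16 (pos 16,17,18,19,20,21,22,23,24,25,26,27,28,29,30,31): 1⊕0⊕0⊕1⊕0⊕1⊕1⊕1⊕0⊕0⊕0⊕1⊕0⊕0⊕0⊕0 = 0
Syndrome s16…s1 = 00010 → error at position 2.
Flip position 2: 0010111011111001001011100010000 → 0110111011111001001011100010000

0110111011111001001011100010000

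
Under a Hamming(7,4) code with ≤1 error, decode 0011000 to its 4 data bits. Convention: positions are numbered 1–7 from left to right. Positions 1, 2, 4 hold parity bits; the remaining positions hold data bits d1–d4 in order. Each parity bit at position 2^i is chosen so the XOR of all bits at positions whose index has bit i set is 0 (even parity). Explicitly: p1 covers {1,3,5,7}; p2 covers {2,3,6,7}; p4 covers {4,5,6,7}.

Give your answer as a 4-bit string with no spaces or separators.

s1 (pos 1,3,5,7): 0⊕1⊕0⊕0 = 1
s2 (pos 2,3,6,7): 0⊕1⊕0⊕0 = 1
s4 (pos 4,5,6,7): 1⊕0⊕0⊕0 = 1
Syndrome s4…s1 = 111 → error at position 7.
Flip position 7: 0011000 → 0011001
Read data bits from positions 3,5,6,7: 1001

1001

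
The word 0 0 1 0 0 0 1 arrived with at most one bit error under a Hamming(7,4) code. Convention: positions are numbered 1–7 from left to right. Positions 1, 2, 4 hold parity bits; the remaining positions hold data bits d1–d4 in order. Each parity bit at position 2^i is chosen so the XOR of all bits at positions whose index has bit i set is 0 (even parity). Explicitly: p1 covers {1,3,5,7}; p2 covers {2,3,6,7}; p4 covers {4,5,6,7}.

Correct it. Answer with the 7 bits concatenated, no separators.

0011001

s1 (pos 1,3,5,7): 0⊕1⊕0⊕1 = 0
s2 (pos 2,3,6,7): 0⊕1⊕0⊕1 = 0
s4 (pos 4,5,6,7): 0⊕0⊕0⊕1 = 1
Syndrome s4…s1 = 100 → error at position 4.
Flip position 4: 0010001 → 0011001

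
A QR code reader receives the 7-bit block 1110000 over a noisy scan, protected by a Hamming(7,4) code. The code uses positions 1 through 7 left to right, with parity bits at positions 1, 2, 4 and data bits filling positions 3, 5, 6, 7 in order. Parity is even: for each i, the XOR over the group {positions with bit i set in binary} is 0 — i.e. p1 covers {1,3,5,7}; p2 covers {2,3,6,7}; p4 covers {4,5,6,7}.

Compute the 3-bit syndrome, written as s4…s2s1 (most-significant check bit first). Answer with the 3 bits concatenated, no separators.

000

s1 (pos 1,3,5,7): 1⊕1⊕0⊕0 = 0
s2 (pos 2,3,6,7): 1⊕1⊕0⊕0 = 0
s4 (pos 4,5,6,7): 0⊕0⊕0⊕0 = 0
Syndrome s4…s1 = 000 → no error.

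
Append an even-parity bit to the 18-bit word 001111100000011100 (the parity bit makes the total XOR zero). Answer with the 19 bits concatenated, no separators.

XOR of the 18 data bits: 0⊕0⊕1⊕1⊕1⊕1⊕1⊕0⊕0⊕0⊕0⊕0⊕0⊕1⊕1⊕1⊕0⊕0 = 0
Parity bit = 0 (so all 19 bits XOR to 0).

0011111000000111000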